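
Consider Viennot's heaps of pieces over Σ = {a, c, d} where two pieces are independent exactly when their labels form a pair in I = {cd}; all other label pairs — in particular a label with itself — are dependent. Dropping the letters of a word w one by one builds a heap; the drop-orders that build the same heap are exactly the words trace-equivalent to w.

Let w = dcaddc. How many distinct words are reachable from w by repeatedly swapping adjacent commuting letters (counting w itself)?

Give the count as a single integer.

6

piece 0:d — minimal
piece 1:c — minimal
piece 2:a rests on {0:d, 1:c}
piece 3:d rests on {2:a}
piece 4:d rests on {3:d}
piece 5:c rests on {2:a}
minimal pieces: {0:d, 1:c}
ways to finish when only these pieces remain (= sum over removing one remaining piece with nothing left below it):
  1 left: {4}→1  {5}→1
  2 left: {3,4}→1  {4,5}→2
  3 left: {3,4,5}→3
  4 left: {2,3,4,5}→3
  placing 0:d first → 3 extensions
  placing 1:c first → 3 extensions
total linear extensions = 6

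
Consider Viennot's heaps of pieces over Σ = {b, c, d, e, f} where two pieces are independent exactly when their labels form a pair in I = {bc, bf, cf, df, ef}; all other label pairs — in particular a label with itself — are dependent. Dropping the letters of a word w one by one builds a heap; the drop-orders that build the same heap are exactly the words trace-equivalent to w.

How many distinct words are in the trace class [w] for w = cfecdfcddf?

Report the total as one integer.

120

0(c) covers ∅
1(f) covers ∅
2(e) covers 0:c
3(c) covers 2:e
4(d) covers 3:c
5(f) covers 1:f
6(c) covers 4:d
7(d) covers 6:c
8(d) covers 7:d
9(f) covers 5:f
floor of heap: 0:c, 1:f
completions by unplaced set U, small U first (add the entries for U minus each lowest piece of U):
  |U|=1: {8}:1  {9}:1
  |U|=2: {5,9}:1  {7,8}:1  {8,9}:2
  |U|=3: {1,5,9}:1  {5,8,9}:3  {6,7,8}:1  {7,8,9}:3
  |U|=4: {1,5,8,9}:4  {4,6,7,8}:1  {5,7,8,9}:6  {6,7,8,9}:4
  |U|=5: {1,5,7,8,9}:10  {3,4,6,7,8}:1  {4,6,7,8,9}:5  {5,6,7,8,9}:10
  |U|=6: {1,5,6,7,8,9}:20  {2,3,4,6,7,8}:1  {3,4,6,7,8,9}:6  {4,5,6,7,8,9}:15
  |U|=7: {0,2,3,4,6,7,8}:1  {1,4,5,6,7,8,9}:35  {2,3,4,6,7,8,9}:7  {3,4,5,6,7,8,9}:21
  |U|=8: {0,2,3,4,6,7,8,9}:8  {1,3,4,5,6,7,8,9}:56  {2,3,4,5,6,7,8,9}:28
  start at 0(c): 84
  start at 1(f): 36
sum over floor = 120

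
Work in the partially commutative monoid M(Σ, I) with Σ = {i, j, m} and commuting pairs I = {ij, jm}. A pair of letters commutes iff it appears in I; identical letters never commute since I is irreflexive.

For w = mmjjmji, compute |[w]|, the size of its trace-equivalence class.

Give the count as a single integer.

35

piece 0:m — minimal
piece 1:m rests on {0:m}
piece 2:j — minimal
piece 3:j rests on {2:j}
piece 4:m rests on {1:m}
piece 5:j rests on {3:j}
piece 6:i rests on {4:m}
minimal pieces: {0:m, 2:j}
ways to finish when only these pieces remain (= sum over removing one remaining piece with nothing left below it):
  1 left: {5}→1  {6}→1
  2 left: {3,5}→1  {4,6}→1  {5,6}→2
  3 left: {1,4,6}→1  {2,3,5}→1  {3,5,6}→3  {4,5,6}→3
  4 left: {0,1,4,6}→1  {1,4,5,6}→4  {2,3,5,6}→4  {3,4,5,6}→6
  5 left: {0,1,4,5,6}→5  {1,3,4,5,6}→10  {2,3,4,5,6}→10
  placing 0:m first → 20 extensions
  placing 2:j first → 15 extensions
total linear extensions = 35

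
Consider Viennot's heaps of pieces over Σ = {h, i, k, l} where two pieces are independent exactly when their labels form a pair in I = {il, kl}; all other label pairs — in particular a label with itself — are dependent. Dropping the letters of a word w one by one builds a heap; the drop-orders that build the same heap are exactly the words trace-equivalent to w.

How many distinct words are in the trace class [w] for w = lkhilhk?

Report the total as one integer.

0(l) covers ∅
1(k) covers ∅
2(h) covers 0:l, 1:k
3(i) covers 2:h
4(l) covers 2:h
5(h) covers 3:i, 4:l
6(k) covers 5:h
floor of heap: 0:l, 1:k
completions by unplaced set U, small U first (add the entries for U minus each lowest piece of U):
  |U|=1: {6}:1
  |U|=2: {5,6}:1
  |U|=3: {3,5,6}:1  {4,5,6}:1
  |U|=4: {3,4,5,6}:2
  |U|=5: {2,3,4,5,6}:2
  start at 0(l): 2
  start at 1(k): 2
sum over floor = 4

4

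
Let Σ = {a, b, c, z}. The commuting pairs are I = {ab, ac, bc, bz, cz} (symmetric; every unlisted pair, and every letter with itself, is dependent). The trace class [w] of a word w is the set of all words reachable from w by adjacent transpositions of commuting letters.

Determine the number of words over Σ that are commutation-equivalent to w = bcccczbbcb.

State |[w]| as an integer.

#0=b has no predecessor
#1=c has no predecessor
#2=c depends on [1:c]
#3=c depends on [2:c]
#4=c depends on [3:c]
#5=z has no predecessor
#6=b depends on [0:b]
#7=b depends on [6:b]
#8=c depends on [4:c]
#9=b depends on [7:b]
sources: [0:b, 1:c, 5:z]
N(rest) = Σ N(rest − s) over sources s of rest; N(one piece) = 1:
  size 1 → [5]=1  [8]=1  [9]=1
  size 2 → [4,8]=1  [5,8]=2  [5,9]=2  [7,9]=1  [8,9]=2
  size 3 → [3,4,8]=1  [4,5,8]=3  [4,8,9]=3  [5,7,9]=3  [5,8,9]=6  [6,7,9]=1  [7,8,9]=3
  size 4 → [0,6,7,9]=1  [2,3,4,8]=1  [3,4,5,8]=4  [3,4,8,9]=4  [4,5,8,9]=12  [4,7,8,9]=6  [5,6,7,9]=4  [5,7,8,9]=12  [6,7,8,9]=4
  size 5 → [0,5,6,7,9]=5  [0,6,7,8,9]=5  [1,2,3,4,8]=1  [2,3,4,5,8]=5  [2,3,4,8,9]=5  [3,4,5,8,9]=20  [3,4,7,8,9]=10  [4,5,7,8,9]=30  [4,6,7,8,9]=10  [5,6,7,8,9]=20
  size 6 → [0,4,6,7,8,9]=15  [0,5,6,7,8,9]=30  [1,2,3,4,5,8]=6  [1,2,3,4,8,9]=6  [2,3,4,5,8,9]=30  [2,3,4,7,8,9]=15  [3,4,5,7,8,9]=60  [3,4,6,7,8,9]=20  [4,5,6,7,8,9]=60
  size 7 → [0,3,4,6,7,8,9]=35  [0,4,5,6,7,8,9]=105  [1,2,3,4,5,8,9]=42  [1,2,3,4,7,8,9]=21  [2,3,4,5,7,8,9]=105  [2,3,4,6,7,8,9]=35  [3,4,5,6,7,8,9]=140
  size 8 → [0,2,3,4,6,7,8,9]=70  [0,3,4,5,6,7,8,9]=280  [1,2,3,4,5,7,8,9]=168  [1,2,3,4,6,7,8,9]=56  [2,3,4,5,6,7,8,9]=280
  first=0(b) contributes 504
  first=1(c) contributes 630
  first=5(z) contributes 126
|[w]| = 1260

1260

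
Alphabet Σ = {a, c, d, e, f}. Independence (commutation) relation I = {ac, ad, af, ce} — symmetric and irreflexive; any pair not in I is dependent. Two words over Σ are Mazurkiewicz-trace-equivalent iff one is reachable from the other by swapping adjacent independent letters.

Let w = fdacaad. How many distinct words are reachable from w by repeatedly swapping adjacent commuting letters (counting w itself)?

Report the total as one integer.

#0=f has no predecessor
#1=d depends on [0:f]
#2=a has no predecessor
#3=c depends on [1:d]
#4=a depends on [2:a]
#5=a depends on [4:a]
#6=d depends on [3:c]
sources: [0:f, 2:a]
N(rest) = Σ N(rest − s) over sources s of rest; N(one piece) = 1:
  size 1 → [5]=1  [6]=1
  size 2 → [3,6]=1  [4,5]=1  [5,6]=2
  size 3 → [1,3,6]=1  [2,4,5]=1  [3,5,6]=3  [4,5,6]=3
  size 4 → [0,1,3,6]=1  [1,3,5,6]=4  [2,4,5,6]=4  [3,4,5,6]=6
  size 5 → [0,1,3,5,6]=5  [1,3,4,5,6]=10  [2,3,4,5,6]=10
  first=0(f) contributes 20
  first=2(a) contributes 15
|[w]| = 35

35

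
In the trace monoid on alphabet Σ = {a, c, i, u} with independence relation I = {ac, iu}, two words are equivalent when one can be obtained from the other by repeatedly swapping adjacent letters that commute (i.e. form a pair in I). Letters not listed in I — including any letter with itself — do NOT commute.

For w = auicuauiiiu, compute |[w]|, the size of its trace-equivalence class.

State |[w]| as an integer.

20

piece 0:a — minimal
piece 1:u rests on {0:a}
piece 2:i rests on {0:a}
piece 3:c rests on {1:u, 2:i}
piece 4:u rests on {3:c}
piece 5:a rests on {4:u}
piece 6:u rests on {5:a}
piece 7:i rests on {5:a}
piece 8:i rests on {7:i}
piece 9:i rests on {8:i}
piece 10:u rests on {6:u}
minimal pieces: {0:a}
ways to finish when only these pieces remain (= sum over removing one remaining piece with nothing left below it):
  1 left: {9}→1  {10}→1
  2 left: {6,10}→1  {8,9}→1  {9,10}→2
  3 left: {6,9,10}→3  {7,8,9}→1  {8,9,10}→3
  4 left: {6,8,9,10}→6  {7,8,9,10}→4
  5 left: {6,7,8,9,10}→10
  6 left: {5,6,7,8,9,10}→10
  7 left: {4,5,6,7,8,9,10}→10
  8 left: {3,4,5,6,7,8,9,10}→10
  9 left: {1,3,4,5,6,7,8,9,10}→10  {2,3,4,5,6,7,8,9,10}→10
  placing 0:a first → 20 extensions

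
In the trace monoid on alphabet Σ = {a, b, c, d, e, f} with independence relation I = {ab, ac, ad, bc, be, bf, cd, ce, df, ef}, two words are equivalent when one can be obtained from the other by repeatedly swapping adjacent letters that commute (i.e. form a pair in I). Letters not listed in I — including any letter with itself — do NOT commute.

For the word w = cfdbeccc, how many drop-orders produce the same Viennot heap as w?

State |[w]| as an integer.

112

#0=c has no predecessor
#1=f depends on [0:c]
#2=d has no predecessor
#3=b depends on [2:d]
#4=e depends on [2:d]
#5=c depends on [1:f]
#6=c depends on [5:c]
#7=c depends on [6:c]
sources: [0:c, 2:d]
N(rest) = Σ N(rest − s) over sources s of rest; N(one piece) = 1:
  size 1 → [3]=1  [4]=1  [7]=1
  size 2 → [3,4]=2  [3,7]=2  [4,7]=2  [6,7]=1
  size 3 → [2,3,4]=2  [3,4,7]=6  [3,6,7]=3  [4,6,7]=3  [5,6,7]=1
  size 4 → [1,5,6,7]=1  [2,3,4,7]=8  [3,4,6,7]=12  [3,5,6,7]=4  [4,5,6,7]=4
  size 5 → [0,1,5,6,7]=1  [1,3,5,6,7]=5  [1,4,5,6,7]=5  [2,3,4,6,7]=20  [3,4,5,6,7]=20
  size 6 → [0,1,3,5,6,7]=6  [0,1,4,5,6,7]=6  [1,3,4,5,6,7]=30  [2,3,4,5,6,7]=40
  first=0(c) contributes 70
  first=2(d) contributes 42
|[w]| = 112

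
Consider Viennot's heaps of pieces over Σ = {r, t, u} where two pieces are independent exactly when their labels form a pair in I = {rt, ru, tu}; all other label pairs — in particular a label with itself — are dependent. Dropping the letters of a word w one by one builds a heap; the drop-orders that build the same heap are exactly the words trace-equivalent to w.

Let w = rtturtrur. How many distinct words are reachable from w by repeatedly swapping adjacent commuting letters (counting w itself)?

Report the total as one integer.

1260

piece 0:r — minimal
piece 1:t — minimal
piece 2:t rests on {1:t}
piece 3:u — minimal
piece 4:r rests on {0:r}
piece 5:t rests on {2:t}
piece 6:r rests on {4:r}
piece 7:u rests on {3:u}
piece 8:r rests on {6:r}
minimal pieces: {0:r, 1:t, 3:u}
ways to finish when only these pieces remain (= sum over removing one remaining piece with nothing left below it):
  1 left: {5}→1  {7}→1  {8}→1
  2 left: {2,5}→1  {3,7}→1  {5,7}→2  {5,8}→2  {6,8}→1  {7,8}→2
  3 left: {1,2,5}→1  {2,5,7}→3  {2,5,8}→3  {3,5,7}→3  {3,7,8}→3  {4,6,8}→1  {5,6,8}→3  {5,7,8}→6  {6,7,8}→3
  4 left: {0,4,6,8}→1  {1,2,5,7}→4  {1,2,5,8}→4  {2,3,5,7}→6  {2,5,6,8}→6  {2,5,7,8}→12  {3,5,7,8}→12  {3,6,7,8}→6  {4,5,6,8}→4  {4,6,7,8}→4  {5,6,7,8}→12
  5 left: {0,4,5,6,8}→5  {0,4,6,7,8}→5  {1,2,3,5,7}→10  {1,2,5,6,8}→10  {1,2,5,7,8}→20  {2,3,5,7,8}→30  {2,4,5,6,8}→10  {2,5,6,7,8}→30  {3,4,6,7,8}→10  {3,5,6,7,8}→30  {4,5,6,7,8}→20
  6 left: {0,2,4,5,6,8}→15  {0,3,4,6,7,8}→15  {0,4,5,6,7,8}→30  {1,2,3,5,7,8}→60  {1,2,4,5,6,8}→20  {1,2,5,6,7,8}→60  {2,3,5,6,7,8}→90  {2,4,5,6,7,8}→60  {3,4,5,6,7,8}→60
  7 left: {0,1,2,4,5,6,8}→35  {0,2,4,5,6,7,8}→105  {0,3,4,5,6,7,8}→105  {1,2,3,5,6,7,8}→210  {1,2,4,5,6,7,8}→140  {2,3,4,5,6,7,8}→210
  placing 0:r first → 560 extensions
  placing 1:t first → 420 extensions
  placing 3:u first → 280 extensions
total linear extensions = 1260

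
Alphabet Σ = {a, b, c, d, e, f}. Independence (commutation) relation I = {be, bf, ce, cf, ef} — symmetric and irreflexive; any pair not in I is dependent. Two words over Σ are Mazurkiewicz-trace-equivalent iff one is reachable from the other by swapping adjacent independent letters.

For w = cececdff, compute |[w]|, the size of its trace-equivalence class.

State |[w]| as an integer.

0(c) covers ∅
1(e) covers ∅
2(c) covers 0:c
3(e) covers 1:e
4(c) covers 2:c
5(d) covers 3:e, 4:c
6(f) covers 5:d
7(f) covers 6:f
floor of heap: 0:c, 1:e
completions by unplaced set U, small U first (add the entries for U minus each lowest piece of U):
  |U|=1: {7}:1
  |U|=2: {6,7}:1
  |U|=3: {5,6,7}:1
  |U|=4: {3,5,6,7}:1  {4,5,6,7}:1
  |U|=5: {1,3,5,6,7}:1  {2,4,5,6,7}:1  {3,4,5,6,7}:2
  |U|=6: {0,2,4,5,6,7}:1  {1,3,4,5,6,7}:3  {2,3,4,5,6,7}:3
  start at 0(c): 6
  start at 1(e): 4
sum over floor = 10

10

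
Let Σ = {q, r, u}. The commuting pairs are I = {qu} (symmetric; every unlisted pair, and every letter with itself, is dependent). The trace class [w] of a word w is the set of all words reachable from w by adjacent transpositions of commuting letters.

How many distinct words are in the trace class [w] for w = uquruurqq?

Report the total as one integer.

drop 0:u onto floor
drop 1:q onto floor
drop 2:u onto {0:u}
drop 3:r onto {1:q, 2:u}
drop 4:u onto {3:r}
drop 5:u onto {4:u}
drop 6:r onto {5:u}
drop 7:q onto {6:r}
drop 8:q onto {7:q}
ground layer = {0:u, 1:q}
drop-orders for the pieces not yet dropped (sum over which currently-grounded one goes next):
  1 to go: {8} 1
  2 to go: {7,8} 1
  3 to go: {6,7,8} 1
  4 to go: {5,6,7,8} 1
  5 to go: {4,5,6,7,8} 1
  6 to go: {3,4,5,6,7,8} 1
  7 to go: {1,3,4,5,6,7,8} 1  {2,3,4,5,6,7,8} 1
  if 0:u drops first: 2 orders
  if 1:q drops first: 1 orders
heap linearizations: 3

3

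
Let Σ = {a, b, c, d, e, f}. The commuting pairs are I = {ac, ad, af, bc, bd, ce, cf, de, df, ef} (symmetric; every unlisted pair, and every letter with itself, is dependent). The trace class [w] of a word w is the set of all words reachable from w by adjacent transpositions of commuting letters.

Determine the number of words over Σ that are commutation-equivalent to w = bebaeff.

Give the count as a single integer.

6

piece 0:b — minimal
piece 1:e rests on {0:b}
piece 2:b rests on {1:e}
piece 3:a rests on {2:b}
piece 4:e rests on {3:a}
piece 5:f rests on {2:b}
piece 6:f rests on {5:f}
minimal pieces: {0:b}
ways to finish when only these pieces remain (= sum over removing one remaining piece with nothing left below it):
  1 left: {4}→1  {6}→1
  2 left: {3,4}→1  {4,6}→2  {5,6}→1
  3 left: {3,4,6}→3  {4,5,6}→3
  4 left: {3,4,5,6}→6
  5 left: {2,3,4,5,6}→6
  placing 0:b first → 6 extensions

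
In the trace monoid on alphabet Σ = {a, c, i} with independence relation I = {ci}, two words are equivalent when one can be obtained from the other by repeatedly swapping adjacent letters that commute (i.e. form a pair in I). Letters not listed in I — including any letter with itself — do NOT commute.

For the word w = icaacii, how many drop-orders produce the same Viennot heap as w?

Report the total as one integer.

drop 0:i onto floor
drop 1:c onto floor
drop 2:a onto {0:i, 1:c}
drop 3:a onto {2:a}
drop 4:c onto {3:a}
drop 5:i onto {3:a}
drop 6:i onto {5:i}
ground layer = {0:i, 1:c}
drop-orders for the pieces not yet dropped (sum over which currently-grounded one goes next):
  1 to go: {4} 1  {6} 1
  2 to go: {4,6} 2  {5,6} 1
  3 to go: {4,5,6} 3
  4 to go: {3,4,5,6} 3
  5 to go: {2,3,4,5,6} 3
  if 0:i drops first: 3 orders
  if 1:c drops first: 3 orders
heap linearizations: 6

6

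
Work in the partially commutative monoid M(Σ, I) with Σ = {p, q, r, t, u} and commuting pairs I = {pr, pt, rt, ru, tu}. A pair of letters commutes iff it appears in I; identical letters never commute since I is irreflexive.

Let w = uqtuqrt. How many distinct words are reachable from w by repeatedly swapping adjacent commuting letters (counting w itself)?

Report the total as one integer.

4

0(u) covers ∅
1(q) covers 0:u
2(t) covers 1:q
3(u) covers 1:q
4(q) covers 2:t, 3:u
5(r) covers 4:q
6(t) covers 4:q
floor of heap: 0:u
completions by unplaced set U, small U first (add the entries for U minus each lowest piece of U):
  |U|=1: {5}:1  {6}:1
  |U|=2: {5,6}:2
  |U|=3: {4,5,6}:2
  |U|=4: {2,4,5,6}:2  {3,4,5,6}:2
  |U|=5: {2,3,4,5,6}:4
  start at 0(u): 4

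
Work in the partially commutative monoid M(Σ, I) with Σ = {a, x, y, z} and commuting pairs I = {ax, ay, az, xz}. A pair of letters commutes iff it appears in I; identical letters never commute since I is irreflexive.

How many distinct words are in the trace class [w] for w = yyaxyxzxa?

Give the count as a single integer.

108

drop 0:y onto floor
drop 1:y onto {0:y}
drop 2:a onto floor
drop 3:x onto {1:y}
drop 4:y onto {3:x}
drop 5:x onto {4:y}
drop 6:z onto {4:y}
drop 7:x onto {5:x}
drop 8:a onto {2:a}
ground layer = {0:y, 2:a}
drop-orders for the pieces not yet dropped (sum over which currently-grounded one goes next):
  1 to go: {6} 1  {7} 1  {8} 1
  2 to go: {2,8} 1  {5,7} 1  {6,7} 2  {6,8} 2  {7,8} 2
  3 to go: {2,6,8} 3  {2,7,8} 3  {5,6,7} 3  {5,7,8} 3  {6,7,8} 6
  4 to go: {2,5,7,8} 6  {2,6,7,8} 12  {4,5,6,7} 3  {5,6,7,8} 12
  5 to go: {2,5,6,7,8} 30  {3,4,5,6,7} 3  {4,5,6,7,8} 15
  6 to go: {1,3,4,5,6,7} 3  {2,4,5,6,7,8} 45  {3,4,5,6,7,8} 18
  7 to go: {0,1,3,4,5,6,7} 3  {1,3,4,5,6,7,8} 21  {2,3,4,5,6,7,8} 63
  if 0:y drops first: 84 orders
  if 2:a drops first: 24 orders
heap linearizations: 108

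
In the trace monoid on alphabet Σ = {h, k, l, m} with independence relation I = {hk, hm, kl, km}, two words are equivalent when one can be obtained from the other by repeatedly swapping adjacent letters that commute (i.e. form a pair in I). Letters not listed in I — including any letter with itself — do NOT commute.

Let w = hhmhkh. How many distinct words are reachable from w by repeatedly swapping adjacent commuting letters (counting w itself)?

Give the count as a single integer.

30

#0=h has no predecessor
#1=h depends on [0:h]
#2=m has no predecessor
#3=h depends on [1:h]
#4=k has no predecessor
#5=h depends on [3:h]
sources: [0:h, 2:m, 4:k]
N(rest) = Σ N(rest − s) over sources s of rest; N(one piece) = 1:
  size 1 → [2]=1  [4]=1  [5]=1
  size 2 → [2,4]=2  [2,5]=2  [3,5]=1  [4,5]=2
  size 3 → [1,3,5]=1  [2,3,5]=3  [2,4,5]=6  [3,4,5]=3
  size 4 → [0,1,3,5]=1  [1,2,3,5]=4  [1,3,4,5]=4  [2,3,4,5]=12
  first=0(h) contributes 20
  first=2(m) contributes 5
  first=4(k) contributes 5
|[w]| = 30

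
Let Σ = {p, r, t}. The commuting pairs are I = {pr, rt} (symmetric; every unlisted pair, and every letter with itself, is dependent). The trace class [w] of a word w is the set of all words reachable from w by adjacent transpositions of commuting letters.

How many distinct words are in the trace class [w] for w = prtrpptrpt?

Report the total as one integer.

0(p) covers ∅
1(r) covers ∅
2(t) covers 0:p
3(r) covers 1:r
4(p) covers 2:t
5(p) covers 4:p
6(t) covers 5:p
7(r) covers 3:r
8(p) covers 6:t
9(t) covers 8:p
floor of heap: 0:p, 1:r
completions by unplaced set U, small U first (add the entries for U minus each lowest piece of U):
  |U|=1: {7}:1  {9}:1
  |U|=2: {3,7}:1  {7,9}:2  {8,9}:1
  |U|=3: {1,3,7}:1  {3,7,9}:3  {6,8,9}:1  {7,8,9}:3
  |U|=4: {1,3,7,9}:4  {3,7,8,9}:6  {5,6,8,9}:1  {6,7,8,9}:4
  |U|=5: {1,3,7,8,9}:10  {3,6,7,8,9}:10  {4,5,6,8,9}:1  {5,6,7,8,9}:5
  |U|=6: {1,3,6,7,8,9}:20  {2,4,5,6,8,9}:1  {3,5,6,7,8,9}:15  {4,5,6,7,8,9}:6
  |U|=7: {0,2,4,5,6,8,9}:1  {1,3,5,6,7,8,9}:35  {2,4,5,6,7,8,9}:7  {3,4,5,6,7,8,9}:21
  |U|=8: {0,2,4,5,6,7,8,9}:8  {1,3,4,5,6,7,8,9}:56  {2,3,4,5,6,7,8,9}:28
  start at 0(p): 84
  start at 1(r): 36
sum over floor = 120

120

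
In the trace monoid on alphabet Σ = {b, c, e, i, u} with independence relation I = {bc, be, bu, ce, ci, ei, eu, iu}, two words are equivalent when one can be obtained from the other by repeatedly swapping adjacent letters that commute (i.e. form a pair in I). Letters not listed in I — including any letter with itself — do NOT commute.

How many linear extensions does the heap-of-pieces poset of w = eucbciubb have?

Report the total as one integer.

630

0(e) covers ∅
1(u) covers ∅
2(c) covers 1:u
3(b) covers ∅
4(c) covers 2:c
5(i) covers 3:b
6(u) covers 4:c
7(b) covers 5:i
8(b) covers 7:b
floor of heap: 0:e, 1:u, 3:b
completions by unplaced set U, small U first (add the entries for U minus each lowest piece of U):
  |U|=1: {0}:1  {6}:1  {8}:1
  |U|=2: {0,6}:2  {0,8}:2  {4,6}:1  {6,8}:2  {7,8}:1
  |U|=3: {0,4,6}:3  {0,6,8}:6  {0,7,8}:3  {2,4,6}:1  {4,6,8}:3  {5,7,8}:1  {6,7,8}:3
  |U|=4: {0,2,4,6}:4  {0,4,6,8}:12  {0,5,7,8}:4  {0,6,7,8}:12  {1,2,4,6}:1  {2,4,6,8}:4  {3,5,7,8}:1  {4,6,7,8}:6  {5,6,7,8}:4
  |U|=5: {0,1,2,4,6}:5  {0,2,4,6,8}:20  {0,3,5,7,8}:5  {0,4,6,7,8}:30  {0,5,6,7,8}:20  {1,2,4,6,8}:5  {2,4,6,7,8}:10  {3,5,6,7,8}:5  {4,5,6,7,8}:10
  |U|=6: {0,1,2,4,6,8}:30  {0,2,4,6,7,8}:60  {0,3,5,6,7,8}:30  {0,4,5,6,7,8}:60  {1,2,4,6,7,8}:15  {2,4,5,6,7,8}:20  {3,4,5,6,7,8}:15
  |U|=7: {0,1,2,4,6,7,8}:105  {0,2,4,5,6,7,8}:140  {0,3,4,5,6,7,8}:105  {1,2,4,5,6,7,8}:35  {2,3,4,5,6,7,8}:35
  start at 0(e): 70
  start at 1(u): 280
  start at 3(b): 280
sum over floor = 630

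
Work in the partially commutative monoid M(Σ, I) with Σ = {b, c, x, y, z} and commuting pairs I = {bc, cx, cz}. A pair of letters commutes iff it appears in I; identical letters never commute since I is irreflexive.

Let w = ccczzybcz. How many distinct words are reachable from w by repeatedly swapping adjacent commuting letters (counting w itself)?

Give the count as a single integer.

30

piece 0:c — minimal
piece 1:c rests on {0:c}
piece 2:c rests on {1:c}
piece 3:z — minimal
piece 4:z rests on {3:z}
piece 5:y rests on {2:c, 4:z}
piece 6:b rests on {5:y}
piece 7:c rests on {5:y}
piece 8:z rests on {6:b}
minimal pieces: {0:c, 3:z}
ways to finish when only these pieces remain (= sum over removing one remaining piece with nothing left below it):
  1 left: {7}→1  {8}→1
  2 left: {6,8}→1  {7,8}→2
  3 left: {6,7,8}→3
  4 left: {5,6,7,8}→3
  5 left: {2,5,6,7,8}→3  {4,5,6,7,8}→3
  6 left: {1,2,5,6,7,8}→3  {2,4,5,6,7,8}→6  {3,4,5,6,7,8}→3
  7 left: {0,1,2,5,6,7,8}→3  {1,2,4,5,6,7,8}→9  {2,3,4,5,6,7,8}→9
  placing 0:c first → 18 extensions
  placing 3:z first → 12 extensions
total linear extensions = 30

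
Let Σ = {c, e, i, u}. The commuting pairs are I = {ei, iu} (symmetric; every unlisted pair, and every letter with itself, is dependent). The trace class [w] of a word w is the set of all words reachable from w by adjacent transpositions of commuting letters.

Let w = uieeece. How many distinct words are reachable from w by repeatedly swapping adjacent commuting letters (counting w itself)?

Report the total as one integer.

drop 0:u onto floor
drop 1:i onto floor
drop 2:e onto {0:u}
drop 3:e onto {2:e}
drop 4:e onto {3:e}
drop 5:c onto {1:i, 4:e}
drop 6:e onto {5:c}
ground layer = {0:u, 1:i}
drop-orders for the pieces not yet dropped (sum over which currently-grounded one goes next):
  1 to go: {6} 1
  2 to go: {5,6} 1
  3 to go: {1,5,6} 1  {4,5,6} 1
  4 to go: {1,4,5,6} 2  {3,4,5,6} 1
  5 to go: {1,3,4,5,6} 3  {2,3,4,5,6} 1
  if 0:u drops first: 4 orders
  if 1:i drops first: 1 orders
heap linearizations: 5

5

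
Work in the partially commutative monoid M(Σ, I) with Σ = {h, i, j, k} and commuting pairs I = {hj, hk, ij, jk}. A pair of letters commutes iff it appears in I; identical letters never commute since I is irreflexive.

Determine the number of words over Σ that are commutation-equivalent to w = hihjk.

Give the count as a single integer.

10

#0=h has no predecessor
#1=i depends on [0:h]
#2=h depends on [1:i]
#3=j has no predecessor
#4=k depends on [1:i]
sources: [0:h, 3:j]
N(rest) = Σ N(rest − s) over sources s of rest; N(one piece) = 1:
  size 1 → [2]=1  [3]=1  [4]=1
  size 2 → [2,3]=2  [2,4]=2  [3,4]=2
  size 3 → [1,2,4]=2  [2,3,4]=6
  first=0(h) contributes 8
  first=3(j) contributes 2
|[w]| = 10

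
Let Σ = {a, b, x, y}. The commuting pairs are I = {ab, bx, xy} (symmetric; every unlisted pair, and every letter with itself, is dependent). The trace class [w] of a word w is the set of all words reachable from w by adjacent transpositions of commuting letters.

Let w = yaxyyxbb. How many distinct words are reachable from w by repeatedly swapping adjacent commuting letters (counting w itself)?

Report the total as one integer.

piece 0:y — minimal
piece 1:a rests on {0:y}
piece 2:x rests on {1:a}
piece 3:y rests on {1:a}
piece 4:y rests on {3:y}
piece 5:x rests on {2:x}
piece 6:b rests on {4:y}
piece 7:b rests on {6:b}
minimal pieces: {0:y}
ways to finish when only these pieces remain (= sum over removing one remaining piece with nothing left below it):
  1 left: {5}→1  {7}→1
  2 left: {2,5}→1  {5,7}→2  {6,7}→1
  3 left: {2,5,7}→3  {4,6,7}→1  {5,6,7}→3
  4 left: {2,5,6,7}→6  {3,4,6,7}→1  {4,5,6,7}→4
  5 left: {2,4,5,6,7}→10  {3,4,5,6,7}→5
  6 left: {2,3,4,5,6,7}→15
  placing 0:y first → 15 extensions

15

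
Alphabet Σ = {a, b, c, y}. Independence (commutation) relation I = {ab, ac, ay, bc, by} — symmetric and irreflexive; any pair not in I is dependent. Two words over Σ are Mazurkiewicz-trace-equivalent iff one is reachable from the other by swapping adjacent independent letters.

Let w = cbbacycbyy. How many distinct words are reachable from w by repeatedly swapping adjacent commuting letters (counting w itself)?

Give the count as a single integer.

840

#0=c has no predecessor
#1=b has no predecessor
#2=b depends on [1:b]
#3=a has no predecessor
#4=c depends on [0:c]
#5=y depends on [4:c]
#6=c depends on [5:y]
#7=b depends on [2:b]
#8=y depends on [6:c]
#9=y depends on [8:y]
sources: [0:c, 1:b, 3:a]
N(rest) = Σ N(rest − s) over sources s of rest; N(one piece) = 1:
  size 1 → [3]=1  [7]=1  [9]=1
  size 2 → [2,7]=1  [3,7]=2  [3,9]=2  [7,9]=2  [8,9]=1
  size 3 → [1,2,7]=1  [2,3,7]=3  [2,7,9]=3  [3,7,9]=6  [3,8,9]=3  [6,8,9]=1  [7,8,9]=3
  size 4 → [1,2,3,7]=4  [1,2,7,9]=4  [2,3,7,9]=12  [2,7,8,9]=6  [3,6,8,9]=4  [3,7,8,9]=12  [5,6,8,9]=1  [6,7,8,9]=4
  size 5 → [1,2,3,7,9]=20  [1,2,7,8,9]=10  [2,3,7,8,9]=30  [2,6,7,8,9]=10  [3,5,6,8,9]=5  [3,6,7,8,9]=20  [4,5,6,8,9]=1  [5,6,7,8,9]=5
  size 6 → [0,4,5,6,8,9]=1  [1,2,3,7,8,9]=60  [1,2,6,7,8,9]=20  [2,3,6,7,8,9]=60  [2,5,6,7,8,9]=15  [3,4,5,6,8,9]=6  [3,5,6,7,8,9]=30  [4,5,6,7,8,9]=6
  size 7 → [0,3,4,5,6,8,9]=7  [0,4,5,6,7,8,9]=7  [1,2,3,6,7,8,9]=140  [1,2,5,6,7,8,9]=35  [2,3,5,6,7,8,9]=105  [2,4,5,6,7,8,9]=21  [3,4,5,6,7,8,9]=42
  size 8 → [0,2,4,5,6,7,8,9]=28  [0,3,4,5,6,7,8,9]=56  [1,2,3,5,6,7,8,9]=280  [1,2,4,5,6,7,8,9]=56  [2,3,4,5,6,7,8,9]=168
  first=0(c) contributes 504
  first=1(b) contributes 252
  first=3(a) contributes 84
|[w]| = 840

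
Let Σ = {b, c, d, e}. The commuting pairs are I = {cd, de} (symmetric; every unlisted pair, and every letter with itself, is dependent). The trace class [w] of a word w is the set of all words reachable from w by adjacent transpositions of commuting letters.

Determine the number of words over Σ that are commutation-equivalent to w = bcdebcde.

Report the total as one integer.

9

piece 0:b — minimal
piece 1:c rests on {0:b}
piece 2:d rests on {0:b}
piece 3:e rests on {1:c}
piece 4:b rests on {2:d, 3:e}
piece 5:c rests on {4:b}
piece 6:d rests on {4:b}
piece 7:e rests on {5:c}
minimal pieces: {0:b}
ways to finish when only these pieces remain (= sum over removing one remaining piece with nothing left below it):
  1 left: {6}→1  {7}→1
  2 left: {5,7}→1  {6,7}→2
  3 left: {5,6,7}→3
  4 left: {4,5,6,7}→3
  5 left: {2,4,5,6,7}→3  {3,4,5,6,7}→3
  6 left: {1,3,4,5,6,7}→3  {2,3,4,5,6,7}→6
  placing 0:b first → 9 extensions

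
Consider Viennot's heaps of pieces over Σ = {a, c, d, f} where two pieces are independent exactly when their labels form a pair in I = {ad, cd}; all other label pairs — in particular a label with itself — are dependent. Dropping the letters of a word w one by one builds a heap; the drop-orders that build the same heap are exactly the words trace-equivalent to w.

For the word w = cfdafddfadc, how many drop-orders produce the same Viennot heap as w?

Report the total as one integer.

6

0(c) covers ∅
1(f) covers 0:c
2(d) covers 1:f
3(a) covers 1:f
4(f) covers 2:d, 3:a
5(d) covers 4:f
6(d) covers 5:d
7(f) covers 6:d
8(a) covers 7:f
9(d) covers 7:f
10(c) covers 8:a
floor of heap: 0:c
completions by unplaced set U, small U first (add the entries for U minus each lowest piece of U):
  |U|=1: {9}:1  {10}:1
  |U|=2: {8,10}:1  {9,10}:2
  |U|=3: {8,9,10}:3
  |U|=4: {7,8,9,10}:3
  |U|=5: {6,7,8,9,10}:3
  |U|=6: {5,6,7,8,9,10}:3
  |U|=7: {4,5,6,7,8,9,10}:3
  |U|=8: {2,4,5,6,7,8,9,10}:3  {3,4,5,6,7,8,9,10}:3
  |U|=9: {2,3,4,5,6,7,8,9,10}:6
  start at 0(c): 6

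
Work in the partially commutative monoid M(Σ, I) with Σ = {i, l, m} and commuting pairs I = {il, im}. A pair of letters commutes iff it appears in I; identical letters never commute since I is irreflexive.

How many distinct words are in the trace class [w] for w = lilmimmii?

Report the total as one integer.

0(l) covers ∅
1(i) covers ∅
2(l) covers 0:l
3(m) covers 2:l
4(i) covers 1:i
5(m) covers 3:m
6(m) covers 5:m
7(i) covers 4:i
8(i) covers 7:i
floor of heap: 0:l, 1:i
completions by unplaced set U, small U first (add the entries for U minus each lowest piece of U):
  |U|=1: {6}:1  {8}:1
  |U|=2: {5,6}:1  {6,8}:2  {7,8}:1
  |U|=3: {3,5,6}:1  {4,7,8}:1  {5,6,8}:3  {6,7,8}:3
  |U|=4: {1,4,7,8}:1  {2,3,5,6}:1  {3,5,6,8}:4  {4,6,7,8}:4  {5,6,7,8}:6
  |U|=5: {0,2,3,5,6}:1  {1,4,6,7,8}:5  {2,3,5,6,8}:5  {3,5,6,7,8}:10  {4,5,6,7,8}:10
  |U|=6: {0,2,3,5,6,8}:6  {1,4,5,6,7,8}:15  {2,3,5,6,7,8}:15  {3,4,5,6,7,8}:20
  |U|=7: {0,2,3,5,6,7,8}:21  {1,3,4,5,6,7,8}:35  {2,3,4,5,6,7,8}:35
  start at 0(l): 70
  start at 1(i): 56
sum over floor = 126

126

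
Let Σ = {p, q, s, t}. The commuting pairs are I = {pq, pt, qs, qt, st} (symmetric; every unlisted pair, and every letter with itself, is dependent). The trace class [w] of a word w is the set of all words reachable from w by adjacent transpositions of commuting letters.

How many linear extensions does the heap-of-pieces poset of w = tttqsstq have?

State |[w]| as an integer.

420

#0=t has no predecessor
#1=t depends on [0:t]
#2=t depends on [1:t]
#3=q has no predecessor
#4=s has no predecessor
#5=s depends on [4:s]
#6=t depends on [2:t]
#7=q depends on [3:q]
sources: [0:t, 3:q, 4:s]
N(rest) = Σ N(rest − s) over sources s of rest; N(one piece) = 1:
  size 1 → [5]=1  [6]=1  [7]=1
  size 2 → [2,6]=1  [3,7]=1  [4,5]=1  [5,6]=2  [5,7]=2  [6,7]=2
  size 3 → [1,2,6]=1  [2,5,6]=3  [2,6,7]=3  [3,5,7]=3  [3,6,7]=3  [4,5,6]=3  [4,5,7]=3  [5,6,7]=6
  size 4 → [0,1,2,6]=1  [1,2,5,6]=4  [1,2,6,7]=4  [2,3,6,7]=6  [2,4,5,6]=6  [2,5,6,7]=12  [3,4,5,7]=6  [3,5,6,7]=12  [4,5,6,7]=12
  size 5 → [0,1,2,5,6]=5  [0,1,2,6,7]=5  [1,2,3,6,7]=10  [1,2,4,5,6]=10  [1,2,5,6,7]=20  [2,3,5,6,7]=30  [2,4,5,6,7]=30  [3,4,5,6,7]=30
  size 6 → [0,1,2,3,6,7]=15  [0,1,2,4,5,6]=15  [0,1,2,5,6,7]=30  [1,2,3,5,6,7]=60  [1,2,4,5,6,7]=60  [2,3,4,5,6,7]=90
  first=0(t) contributes 210
  first=3(q) contributes 105
  first=4(s) contributes 105
|[w]| = 420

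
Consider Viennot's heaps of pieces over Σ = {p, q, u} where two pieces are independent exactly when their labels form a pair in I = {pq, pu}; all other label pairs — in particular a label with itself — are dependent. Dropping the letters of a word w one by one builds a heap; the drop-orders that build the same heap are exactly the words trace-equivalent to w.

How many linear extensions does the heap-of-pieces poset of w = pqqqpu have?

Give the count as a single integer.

15

piece 0:p — minimal
piece 1:q — minimal
piece 2:q rests on {1:q}
piece 3:q rests on {2:q}
piece 4:p rests on {0:p}
piece 5:u rests on {3:q}
minimal pieces: {0:p, 1:q}
ways to finish when only these pieces remain (= sum over removing one remaining piece with nothing left below it):
  1 left: {4}→1  {5}→1
  2 left: {0,4}→1  {3,5}→1  {4,5}→2
  3 left: {0,4,5}→3  {2,3,5}→1  {3,4,5}→3
  4 left: {0,3,4,5}→6  {1,2,3,5}→1  {2,3,4,5}→4
  placing 0:p first → 5 extensions
  placing 1:q first → 10 extensions
total linear extensions = 15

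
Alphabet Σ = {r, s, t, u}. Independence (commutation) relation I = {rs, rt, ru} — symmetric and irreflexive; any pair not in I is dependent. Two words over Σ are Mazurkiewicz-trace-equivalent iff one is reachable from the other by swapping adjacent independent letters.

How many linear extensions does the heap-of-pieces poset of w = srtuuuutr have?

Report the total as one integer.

drop 0:s onto floor
drop 1:r onto floor
drop 2:t onto {0:s}
drop 3:u onto {2:t}
drop 4:u onto {3:u}
drop 5:u onto {4:u}
drop 6:u onto {5:u}
drop 7:t onto {6:u}
drop 8:r onto {1:r}
ground layer = {0:s, 1:r}
drop-orders for the pieces not yet dropped (sum over which currently-grounded one goes next):
  1 to go: {7} 1  {8} 1
  2 to go: {1,8} 1  {6,7} 1  {7,8} 2
  3 to go: {1,7,8} 3  {5,6,7} 1  {6,7,8} 3
  4 to go: {1,6,7,8} 6  {4,5,6,7} 1  {5,6,7,8} 4
  5 to go: {1,5,6,7,8} 10  {3,4,5,6,7} 1  {4,5,6,7,8} 5
  6 to go: {1,4,5,6,7,8} 15  {2,3,4,5,6,7} 1  {3,4,5,6,7,8} 6
  7 to go: {0,2,3,4,5,6,7} 1  {1,3,4,5,6,7,8} 21  {2,3,4,5,6,7,8} 7
  if 0:s drops first: 28 orders
  if 1:r drops first: 8 orders
heap linearizations: 36

36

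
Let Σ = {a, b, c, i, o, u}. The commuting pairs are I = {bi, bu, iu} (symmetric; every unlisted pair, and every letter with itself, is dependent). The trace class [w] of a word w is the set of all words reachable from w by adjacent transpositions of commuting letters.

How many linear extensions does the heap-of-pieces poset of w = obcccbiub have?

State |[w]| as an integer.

drop 0:o onto floor
drop 1:b onto {0:o}
drop 2:c onto {1:b}
drop 3:c onto {2:c}
drop 4:c onto {3:c}
drop 5:b onto {4:c}
drop 6:i onto {4:c}
drop 7:u onto {4:c}
drop 8:b onto {5:b}
ground layer = {0:o}
drop-orders for the pieces not yet dropped (sum over which currently-grounded one goes next):
  1 to go: {6} 1  {7} 1  {8} 1
  2 to go: {5,8} 1  {6,7} 2  {6,8} 2  {7,8} 2
  3 to go: {5,6,8} 3  {5,7,8} 3  {6,7,8} 6
  4 to go: {5,6,7,8} 12
  5 to go: {4,5,6,7,8} 12
  6 to go: {3,4,5,6,7,8} 12
  7 to go: {2,3,4,5,6,7,8} 12
  if 0:o drops first: 12 orders

12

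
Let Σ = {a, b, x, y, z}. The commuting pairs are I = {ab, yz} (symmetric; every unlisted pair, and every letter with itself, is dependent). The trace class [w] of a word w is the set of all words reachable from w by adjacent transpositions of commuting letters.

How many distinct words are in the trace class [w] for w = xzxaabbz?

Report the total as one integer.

#0=x has no predecessor
#1=z depends on [0:x]
#2=x depends on [1:z]
#3=a depends on [2:x]
#4=a depends on [3:a]
#5=b depends on [2:x]
#6=b depends on [5:b]
#7=z depends on [4:a, 6:b]
sources: [0:x]
N(rest) = Σ N(rest − s) over sources s of rest; N(one piece) = 1:
  size 1 → [7]=1
  size 2 → [4,7]=1  [6,7]=1
  size 3 → [3,4,7]=1  [4,6,7]=2  [5,6,7]=1
  size 4 → [3,4,6,7]=3  [4,5,6,7]=3
  size 5 → [3,4,5,6,7]=6
  size 6 → [2,3,4,5,6,7]=6
  first=0(x) contributes 6

6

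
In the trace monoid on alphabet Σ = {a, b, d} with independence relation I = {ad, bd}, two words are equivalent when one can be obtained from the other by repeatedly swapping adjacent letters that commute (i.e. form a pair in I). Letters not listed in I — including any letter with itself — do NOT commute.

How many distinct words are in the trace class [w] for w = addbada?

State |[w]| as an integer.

0(a) covers ∅
1(d) covers ∅
2(d) covers 1:d
3(b) covers 0:a
4(a) covers 3:b
5(d) covers 2:d
6(a) covers 4:a
floor of heap: 0:a, 1:d
completions by unplaced set U, small U first (add the entries for U minus each lowest piece of U):
  |U|=1: {5}:1  {6}:1
  |U|=2: {2,5}:1  {4,6}:1  {5,6}:2
  |U|=3: {1,2,5}:1  {2,5,6}:3  {3,4,6}:1  {4,5,6}:3
  |U|=4: {0,3,4,6}:1  {1,2,5,6}:4  {2,4,5,6}:6  {3,4,5,6}:4
  |U|=5: {0,3,4,5,6}:5  {1,2,4,5,6}:10  {2,3,4,5,6}:10
  start at 0(a): 20
  start at 1(d): 15
sum over floor = 35

35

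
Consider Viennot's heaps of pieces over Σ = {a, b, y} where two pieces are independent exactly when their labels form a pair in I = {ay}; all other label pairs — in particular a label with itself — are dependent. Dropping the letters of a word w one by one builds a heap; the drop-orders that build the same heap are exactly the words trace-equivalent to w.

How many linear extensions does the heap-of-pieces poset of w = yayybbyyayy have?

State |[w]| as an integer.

piece 0:y — minimal
piece 1:a — minimal
piece 2:y rests on {0:y}
piece 3:y rests on {2:y}
piece 4:b rests on {1:a, 3:y}
piece 5:b rests on {4:b}
piece 6:y rests on {5:b}
piece 7:y rests on {6:y}
piece 8:a rests on {5:b}
piece 9:y rests on {7:y}
piece 10:y rests on {9:y}
minimal pieces: {0:y, 1:a}
ways to finish when only these pieces remain (= sum over removing one remaining piece with nothing left below it):
  1 left: {8}→1  {10}→1
  2 left: {8,10}→2  {9,10}→1
  3 left: {7,9,10}→1  {8,9,10}→3
  4 left: {6,7,9,10}→1  {7,8,9,10}→4
  5 left: {6,7,8,9,10}→5
  6 left: {5,6,7,8,9,10}→5
  7 left: {4,5,6,7,8,9,10}→5
  8 left: {1,4,5,6,7,8,9,10}→5  {3,4,5,6,7,8,9,10}→5
  9 left: {1,3,4,5,6,7,8,9,10}→10  {2,3,4,5,6,7,8,9,10}→5
  placing 0:y first → 15 extensions
  placing 1:a first → 5 extensions
total linear extensions = 20

20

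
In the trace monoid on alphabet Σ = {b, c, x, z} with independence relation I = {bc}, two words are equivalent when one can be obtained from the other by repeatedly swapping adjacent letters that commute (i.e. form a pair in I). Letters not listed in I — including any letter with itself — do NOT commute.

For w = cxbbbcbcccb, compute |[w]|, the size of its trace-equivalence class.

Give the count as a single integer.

piece 0:c — minimal
piece 1:x rests on {0:c}
piece 2:b rests on {1:x}
piece 3:b rests on {2:b}
piece 4:b rests on {3:b}
piece 5:c rests on {1:x}
piece 6:b rests on {4:b}
piece 7:c rests on {5:c}
piece 8:c rests on {7:c}
piece 9:c rests on {8:c}
piece 10:b rests on {6:b}
minimal pieces: {0:c}
ways to finish when only these pieces remain (= sum over removing one remaining piece with nothing left below it):
  1 left: {9}→1  {10}→1
  2 left: {6,10}→1  {8,9}→1  {9,10}→2
  3 left: {4,6,10}→1  {6,9,10}→3  {7,8,9}→1  {8,9,10}→3
  4 left: {3,4,6,10}→1  {4,6,9,10}→4  {5,7,8,9}→1  {6,8,9,10}→6  {7,8,9,10}→4
  5 left: {2,3,4,6,10}→1  {3,4,6,9,10}→5  {4,6,8,9,10}→10  {5,7,8,9,10}→5  {6,7,8,9,10}→10
  6 left: {2,3,4,6,9,10}→6  {3,4,6,8,9,10}→15  {4,6,7,8,9,10}→20  {5,6,7,8,9,10}→15
  7 left: {2,3,4,6,8,9,10}→21  {3,4,6,7,8,9,10}→35  {4,5,6,7,8,9,10}→35
  8 left: {2,3,4,6,7,8,9,10}→56  {3,4,5,6,7,8,9,10}→70
  9 left: {2,3,4,5,6,7,8,9,10}→126
  placing 0:c first → 126 extensions

126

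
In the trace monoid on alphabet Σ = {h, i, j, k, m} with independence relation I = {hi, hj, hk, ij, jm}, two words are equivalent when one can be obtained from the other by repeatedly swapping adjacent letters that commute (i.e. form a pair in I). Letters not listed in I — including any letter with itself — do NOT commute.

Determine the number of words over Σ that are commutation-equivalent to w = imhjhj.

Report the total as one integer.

piece 0:i — minimal
piece 1:m rests on {0:i}
piece 2:h rests on {1:m}
piece 3:j — minimal
piece 4:h rests on {2:h}
piece 5:j rests on {3:j}
minimal pieces: {0:i, 3:j}
ways to finish when only these pieces remain (= sum over removing one remaining piece with nothing left below it):
  1 left: {4}→1  {5}→1
  2 left: {2,4}→1  {3,5}→1  {4,5}→2
  3 left: {1,2,4}→1  {2,4,5}→3  {3,4,5}→3
  4 left: {0,1,2,4}→1  {1,2,4,5}→4  {2,3,4,5}→6
  placing 0:i first → 10 extensions
  placing 3:j first → 5 extensions
total linear extensions = 15

15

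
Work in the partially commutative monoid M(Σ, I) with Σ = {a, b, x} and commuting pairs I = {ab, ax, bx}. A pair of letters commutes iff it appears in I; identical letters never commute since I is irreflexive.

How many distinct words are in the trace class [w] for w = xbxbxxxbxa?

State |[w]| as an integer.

840

piece 0:x — minimal
piece 1:b — minimal
piece 2:x rests on {0:x}
piece 3:b rests on {1:b}
piece 4:x rests on {2:x}
piece 5:x rests on {4:x}
piece 6:x rests on {5:x}
piece 7:b rests on {3:b}
piece 8:x rests on {6:x}
piece 9:a — minimal
minimal pieces: {0:x, 1:b, 9:a}
ways to finish when only these pieces remain (= sum over removing one remaining piece with nothing left below it):
  1 left: {7}→1  {8}→1  {9}→1
  2 left: {3,7}→1  {6,8}→1  {7,8}→2  {7,9}→2  {8,9}→2
  3 left: {1,3,7}→1  {3,7,8}→3  {3,7,9}→3  {5,6,8}→1  {6,7,8}→3  {6,8,9}→3  {7,8,9}→6
  4 left: {1,3,7,8}→4  {1,3,7,9}→4  {3,6,7,8}→6  {3,7,8,9}→12  {4,5,6,8}→1  {5,6,7,8}→4  {5,6,8,9}→4  {6,7,8,9}→12
  5 left: {1,3,6,7,8}→10  {1,3,7,8,9}→20  {2,4,5,6,8}→1  {3,5,6,7,8}→10  {3,6,7,8,9}→30  {4,5,6,7,8}→5  {4,5,6,8,9}→5  {5,6,7,8,9}→20
  6 left: {0,2,4,5,6,8}→1  {1,3,5,6,7,8}→20  {1,3,6,7,8,9}→60  {2,4,5,6,7,8}→6  {2,4,5,6,8,9}→6  {3,4,5,6,7,8}→15  {3,5,6,7,8,9}→60  {4,5,6,7,8,9}→30
  7 left: {0,2,4,5,6,7,8}→7  {0,2,4,5,6,8,9}→7  {1,3,4,5,6,7,8}→35  {1,3,5,6,7,8,9}→140  {2,3,4,5,6,7,8}→21  {2,4,5,6,7,8,9}→42  {3,4,5,6,7,8,9}→105
  8 left: {0,2,3,4,5,6,7,8}→28  {0,2,4,5,6,7,8,9}→56  {1,2,3,4,5,6,7,8}→56  {1,3,4,5,6,7,8,9}→280  {2,3,4,5,6,7,8,9}→168
  placing 0:x first → 504 extensions
  placing 1:b first → 252 extensions
  placing 9:a first → 84 extensions
total linear extensions = 840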